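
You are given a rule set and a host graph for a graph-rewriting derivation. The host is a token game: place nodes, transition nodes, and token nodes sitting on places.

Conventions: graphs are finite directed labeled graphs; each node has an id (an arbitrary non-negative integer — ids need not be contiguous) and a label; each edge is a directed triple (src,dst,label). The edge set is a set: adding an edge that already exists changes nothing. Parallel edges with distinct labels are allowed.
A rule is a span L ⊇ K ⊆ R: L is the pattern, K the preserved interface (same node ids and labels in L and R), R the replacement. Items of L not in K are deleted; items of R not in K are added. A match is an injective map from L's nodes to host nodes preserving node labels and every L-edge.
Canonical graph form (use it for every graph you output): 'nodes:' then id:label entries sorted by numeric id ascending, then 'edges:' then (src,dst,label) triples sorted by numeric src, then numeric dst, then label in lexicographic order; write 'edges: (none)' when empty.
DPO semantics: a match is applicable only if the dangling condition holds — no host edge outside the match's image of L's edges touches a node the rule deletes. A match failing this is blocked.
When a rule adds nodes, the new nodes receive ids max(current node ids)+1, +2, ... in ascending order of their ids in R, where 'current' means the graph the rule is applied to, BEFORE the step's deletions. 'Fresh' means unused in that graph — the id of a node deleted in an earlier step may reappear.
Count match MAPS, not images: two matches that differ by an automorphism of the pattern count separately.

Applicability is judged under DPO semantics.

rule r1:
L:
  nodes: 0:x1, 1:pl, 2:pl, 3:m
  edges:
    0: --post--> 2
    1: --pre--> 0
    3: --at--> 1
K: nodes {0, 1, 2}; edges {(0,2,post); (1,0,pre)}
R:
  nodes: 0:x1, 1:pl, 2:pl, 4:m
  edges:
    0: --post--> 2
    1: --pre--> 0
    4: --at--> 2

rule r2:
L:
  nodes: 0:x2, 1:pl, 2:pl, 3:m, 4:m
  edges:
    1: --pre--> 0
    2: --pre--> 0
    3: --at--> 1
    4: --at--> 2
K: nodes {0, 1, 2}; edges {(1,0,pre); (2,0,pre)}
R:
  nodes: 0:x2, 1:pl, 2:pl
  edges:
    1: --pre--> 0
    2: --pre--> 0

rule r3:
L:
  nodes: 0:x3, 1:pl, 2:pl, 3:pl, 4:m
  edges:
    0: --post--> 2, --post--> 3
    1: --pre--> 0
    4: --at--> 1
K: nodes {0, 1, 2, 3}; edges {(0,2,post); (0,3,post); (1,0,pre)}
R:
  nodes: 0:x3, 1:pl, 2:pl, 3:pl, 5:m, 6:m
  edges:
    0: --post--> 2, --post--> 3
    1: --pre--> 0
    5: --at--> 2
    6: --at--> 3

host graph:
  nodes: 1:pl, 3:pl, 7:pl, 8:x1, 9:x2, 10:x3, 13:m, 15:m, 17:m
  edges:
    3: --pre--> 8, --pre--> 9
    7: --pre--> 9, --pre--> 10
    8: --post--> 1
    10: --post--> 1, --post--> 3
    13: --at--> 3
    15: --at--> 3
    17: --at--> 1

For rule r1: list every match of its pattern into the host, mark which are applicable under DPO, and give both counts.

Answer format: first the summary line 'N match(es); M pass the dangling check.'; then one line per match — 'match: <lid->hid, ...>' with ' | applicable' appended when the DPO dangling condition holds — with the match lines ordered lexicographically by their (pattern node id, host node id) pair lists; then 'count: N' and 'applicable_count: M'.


2 match(es); 2 pass the dangling check.
match: 0->8, 1->3, 2->1, 3->13 | applicable
match: 0->8, 1->3, 2->1, 3->15 | applicable
count: 2
applicable_count: 2


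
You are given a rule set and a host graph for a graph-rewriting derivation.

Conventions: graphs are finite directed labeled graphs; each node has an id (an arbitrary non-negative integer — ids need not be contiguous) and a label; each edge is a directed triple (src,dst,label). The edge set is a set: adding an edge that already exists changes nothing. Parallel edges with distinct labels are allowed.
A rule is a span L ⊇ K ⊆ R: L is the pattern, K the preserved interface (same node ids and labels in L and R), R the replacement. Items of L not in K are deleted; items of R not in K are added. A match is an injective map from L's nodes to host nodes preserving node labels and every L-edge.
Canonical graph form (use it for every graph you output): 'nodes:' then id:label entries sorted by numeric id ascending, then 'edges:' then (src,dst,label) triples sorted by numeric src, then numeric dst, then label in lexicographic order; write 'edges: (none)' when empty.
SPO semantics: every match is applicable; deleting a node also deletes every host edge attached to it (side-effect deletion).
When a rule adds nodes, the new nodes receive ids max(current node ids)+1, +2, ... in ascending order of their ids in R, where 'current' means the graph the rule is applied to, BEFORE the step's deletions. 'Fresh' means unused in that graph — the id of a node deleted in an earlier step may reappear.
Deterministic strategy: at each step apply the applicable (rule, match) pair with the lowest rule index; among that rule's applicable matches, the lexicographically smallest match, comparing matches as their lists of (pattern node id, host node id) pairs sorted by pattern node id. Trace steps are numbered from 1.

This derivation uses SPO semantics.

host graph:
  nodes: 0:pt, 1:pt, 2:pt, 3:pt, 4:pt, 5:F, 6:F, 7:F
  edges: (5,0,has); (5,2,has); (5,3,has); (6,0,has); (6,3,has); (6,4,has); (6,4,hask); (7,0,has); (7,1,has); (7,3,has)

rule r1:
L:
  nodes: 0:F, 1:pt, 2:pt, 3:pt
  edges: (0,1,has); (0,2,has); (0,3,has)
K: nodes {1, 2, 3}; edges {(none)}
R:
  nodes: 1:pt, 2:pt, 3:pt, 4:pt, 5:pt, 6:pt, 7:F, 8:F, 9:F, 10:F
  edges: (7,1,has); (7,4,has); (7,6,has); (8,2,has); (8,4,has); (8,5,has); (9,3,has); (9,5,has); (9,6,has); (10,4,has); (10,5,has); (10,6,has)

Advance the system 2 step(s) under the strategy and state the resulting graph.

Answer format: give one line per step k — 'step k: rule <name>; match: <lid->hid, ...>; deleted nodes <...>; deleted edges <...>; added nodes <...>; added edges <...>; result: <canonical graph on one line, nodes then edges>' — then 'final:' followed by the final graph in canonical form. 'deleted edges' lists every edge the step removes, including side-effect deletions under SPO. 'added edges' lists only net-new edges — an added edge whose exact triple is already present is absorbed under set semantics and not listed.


step 1: rule r1; match: 0->5, 1->0, 2->2, 3->3; deleted nodes 5; deleted edges (5,0,has); (5,2,has); (5,3,has); added nodes 8, 9, 10, 11, 12, 13, 14; added edges (11,0,has); (11,8,has); (11,10,has); (12,2,has); (12,8,has); (12,9,has); (13,3,has); (13,9,has); (13,10,has); (14,8,has); (14,9,has); (14,10,has); result: nodes: 0:pt, 1:pt, 2:pt, 3:pt, 4:pt, 6:F, 7:F, 8:pt, 9:pt, 10:pt, 11:F, 12:F, 13:F, 14:F edges: (6,0,has); (6,3,has); (6,4,has); (6,4,hask); (7,0,has); (7,1,has); (7,3,has); (11,0,has); (11,8,has); (11,10,has); (12,2,has); (12,8,has); (12,9,has); (13,3,has); (13,9,has); (13,10,has); (14,8,has); (14,9,has); (14,10,has)
step 2: rule r1; match: 0->6, 1->0, 2->3, 3->4; deleted nodes 6; deleted edges (6,0,has); (6,3,has); (6,4,has); (6,4,hask); added nodes 15, 16, 17, 18, 19, 20, 21; added edges (18,0,has); (18,15,has); (18,17,has); (19,3,has); (19,15,has); (19,16,has); (20,4,has); (20,16,has); (20,17,has); (21,15,has); (21,16,has); (21,17,has); result: nodes: 0:pt, 1:pt, 2:pt, 3:pt, 4:pt, 7:F, 8:pt, 9:pt, 10:pt, 11:F, 12:F, 13:F, 14:F, 15:pt, 16:pt, 17:pt, 18:F, 19:F, 20:F, 21:F edges: (7,0,has); (7,1,has); (7,3,has); (11,0,has); (11,8,has); (11,10,has); (12,2,has); (12,8,has); (12,9,has); (13,3,has); (13,9,has); (13,10,has); (14,8,has); (14,9,has); (14,10,has); (18,0,has); (18,15,has); (18,17,has); (19,3,has); (19,15,has); (19,16,has); (20,4,has); (20,16,has); (20,17,has); (21,15,has); (21,16,has); (21,17,has)
final:
nodes: 0:pt, 1:pt, 2:pt, 3:pt, 4:pt, 7:F, 8:pt, 9:pt, 10:pt, 11:F, 12:F, 13:F, 14:F, 15:pt, 16:pt, 17:pt, 18:F, 19:F, 20:F, 21:F
edges: (7,0,has); (7,1,has); (7,3,has); (11,0,has); (11,8,has); (11,10,has); (12,2,has); (12,8,has); (12,9,has); (13,3,has); (13,9,has); (13,10,has); (14,8,has); (14,9,has); (14,10,has); (18,0,has); (18,15,has); (18,17,has); (19,3,has); (19,15,has); (19,16,has); (20,4,has); (20,16,has); (20,17,has); (21,15,has); (21,16,has); (21,17,has)


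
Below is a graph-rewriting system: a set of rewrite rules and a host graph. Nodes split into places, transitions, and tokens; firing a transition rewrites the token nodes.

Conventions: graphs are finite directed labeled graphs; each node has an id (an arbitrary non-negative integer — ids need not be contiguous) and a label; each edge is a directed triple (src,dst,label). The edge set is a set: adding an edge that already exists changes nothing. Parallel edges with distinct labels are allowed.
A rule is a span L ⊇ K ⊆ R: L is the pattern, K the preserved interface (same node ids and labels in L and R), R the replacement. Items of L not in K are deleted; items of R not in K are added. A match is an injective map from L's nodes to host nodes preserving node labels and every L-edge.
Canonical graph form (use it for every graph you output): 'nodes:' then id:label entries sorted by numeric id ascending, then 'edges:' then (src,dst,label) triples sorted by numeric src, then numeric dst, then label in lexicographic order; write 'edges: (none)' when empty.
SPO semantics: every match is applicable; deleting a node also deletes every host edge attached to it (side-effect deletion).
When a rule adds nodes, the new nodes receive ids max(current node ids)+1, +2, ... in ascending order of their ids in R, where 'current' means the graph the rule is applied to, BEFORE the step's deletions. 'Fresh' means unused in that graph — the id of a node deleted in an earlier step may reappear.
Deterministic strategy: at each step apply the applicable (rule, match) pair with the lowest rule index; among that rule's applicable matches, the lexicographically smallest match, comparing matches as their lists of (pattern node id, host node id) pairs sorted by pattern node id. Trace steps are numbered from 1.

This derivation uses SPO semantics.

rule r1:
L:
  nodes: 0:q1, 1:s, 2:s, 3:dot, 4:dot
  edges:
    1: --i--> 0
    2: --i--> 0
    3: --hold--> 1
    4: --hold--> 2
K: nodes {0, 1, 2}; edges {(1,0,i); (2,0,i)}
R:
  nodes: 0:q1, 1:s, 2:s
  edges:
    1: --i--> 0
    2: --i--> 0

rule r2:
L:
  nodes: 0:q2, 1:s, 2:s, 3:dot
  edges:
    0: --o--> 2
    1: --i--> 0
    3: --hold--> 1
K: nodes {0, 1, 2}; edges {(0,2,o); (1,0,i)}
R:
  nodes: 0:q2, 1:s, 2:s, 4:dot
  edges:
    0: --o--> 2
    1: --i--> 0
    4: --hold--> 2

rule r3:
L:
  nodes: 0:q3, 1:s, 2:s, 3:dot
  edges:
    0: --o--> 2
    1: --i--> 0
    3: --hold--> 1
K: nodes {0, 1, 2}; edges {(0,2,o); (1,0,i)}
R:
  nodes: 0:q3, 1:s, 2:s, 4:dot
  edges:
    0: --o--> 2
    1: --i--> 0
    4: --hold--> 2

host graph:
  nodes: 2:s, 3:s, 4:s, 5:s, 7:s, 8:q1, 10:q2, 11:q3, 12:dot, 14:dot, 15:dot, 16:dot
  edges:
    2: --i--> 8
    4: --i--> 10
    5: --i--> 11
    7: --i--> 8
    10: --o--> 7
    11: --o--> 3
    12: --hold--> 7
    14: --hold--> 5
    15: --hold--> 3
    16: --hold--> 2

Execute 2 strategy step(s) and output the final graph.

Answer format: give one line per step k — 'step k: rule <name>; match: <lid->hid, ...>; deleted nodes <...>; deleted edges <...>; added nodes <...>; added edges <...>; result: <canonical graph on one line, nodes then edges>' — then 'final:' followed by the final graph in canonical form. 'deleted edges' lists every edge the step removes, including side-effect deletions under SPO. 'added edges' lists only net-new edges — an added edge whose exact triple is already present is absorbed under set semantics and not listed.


step 1: rule r1; match: 0->8, 1->2, 2->7, 3->16, 4->12; deleted nodes 12, 16; deleted edges (12,7,hold); (16,2,hold); added nodes (none); added edges (none); result: nodes: 2:s, 3:s, 4:s, 5:s, 7:s, 8:q1, 10:q2, 11:q3, 14:dot, 15:dot edges: (2,8,i); (4,10,i); (5,11,i); (7,8,i); (10,7,o); (11,3,o); (14,5,hold); (15,3,hold)
step 2: rule r3; match: 0->11, 1->5, 2->3, 3->14; deleted nodes 14; deleted edges (14,5,hold); added nodes 16; added edges (16,3,hold); result: nodes: 2:s, 3:s, 4:s, 5:s, 7:s, 8:q1, 10:q2, 11:q3, 15:dot, 16:dot edges: (2,8,i); (4,10,i); (5,11,i); (7,8,i); (10,7,o); (11,3,o); (15,3,hold); (16,3,hold)
final:
nodes: 2:s, 3:s, 4:s, 5:s, 7:s, 8:q1, 10:q2, 11:q3, 15:dot, 16:dot
edges: (2,8,i); (4,10,i); (5,11,i); (7,8,i); (10,7,o); (11,3,o); (15,3,hold); (16,3,hold)


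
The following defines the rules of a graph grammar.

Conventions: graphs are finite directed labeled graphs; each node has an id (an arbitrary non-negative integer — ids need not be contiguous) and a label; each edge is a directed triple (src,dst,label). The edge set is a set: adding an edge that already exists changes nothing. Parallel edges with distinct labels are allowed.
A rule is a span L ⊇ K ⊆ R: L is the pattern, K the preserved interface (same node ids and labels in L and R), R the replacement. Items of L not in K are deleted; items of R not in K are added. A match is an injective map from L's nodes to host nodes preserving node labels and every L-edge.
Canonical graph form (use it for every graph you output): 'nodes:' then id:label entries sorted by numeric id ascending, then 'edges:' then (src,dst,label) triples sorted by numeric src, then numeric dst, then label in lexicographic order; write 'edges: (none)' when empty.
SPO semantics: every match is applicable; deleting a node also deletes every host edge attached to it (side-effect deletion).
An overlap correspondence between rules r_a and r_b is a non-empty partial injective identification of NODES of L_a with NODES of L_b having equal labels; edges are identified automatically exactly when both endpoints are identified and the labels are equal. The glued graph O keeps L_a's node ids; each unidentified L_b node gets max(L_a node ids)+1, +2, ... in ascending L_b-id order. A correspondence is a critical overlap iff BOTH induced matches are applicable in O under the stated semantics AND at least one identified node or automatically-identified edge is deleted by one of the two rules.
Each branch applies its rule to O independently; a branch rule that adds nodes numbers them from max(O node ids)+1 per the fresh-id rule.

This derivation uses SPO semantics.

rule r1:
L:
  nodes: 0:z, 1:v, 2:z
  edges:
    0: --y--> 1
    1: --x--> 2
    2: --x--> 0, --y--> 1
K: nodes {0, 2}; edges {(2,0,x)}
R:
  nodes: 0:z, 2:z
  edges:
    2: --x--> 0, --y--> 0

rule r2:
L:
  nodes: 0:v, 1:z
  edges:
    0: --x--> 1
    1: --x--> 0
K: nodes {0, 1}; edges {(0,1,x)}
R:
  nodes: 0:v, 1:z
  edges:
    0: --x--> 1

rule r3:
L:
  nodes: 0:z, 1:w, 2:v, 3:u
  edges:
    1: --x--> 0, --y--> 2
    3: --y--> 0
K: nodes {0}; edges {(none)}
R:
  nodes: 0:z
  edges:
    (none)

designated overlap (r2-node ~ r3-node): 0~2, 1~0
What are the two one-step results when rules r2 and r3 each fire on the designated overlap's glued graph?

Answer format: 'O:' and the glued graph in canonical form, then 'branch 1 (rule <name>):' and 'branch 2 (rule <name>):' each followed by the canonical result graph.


O:
nodes: 0:v, 1:z, 2:w, 3:u
edges: (0,1,x); (1,0,x); (2,0,y); (2,1,x); (3,1,y)
branch 1 (rule r2):
nodes: 0:v, 1:z, 2:w, 3:u
edges: (0,1,x); (2,0,y); (2,1,x); (3,1,y)
branch 2 (rule r3):
nodes: 1:z
edges: (none)


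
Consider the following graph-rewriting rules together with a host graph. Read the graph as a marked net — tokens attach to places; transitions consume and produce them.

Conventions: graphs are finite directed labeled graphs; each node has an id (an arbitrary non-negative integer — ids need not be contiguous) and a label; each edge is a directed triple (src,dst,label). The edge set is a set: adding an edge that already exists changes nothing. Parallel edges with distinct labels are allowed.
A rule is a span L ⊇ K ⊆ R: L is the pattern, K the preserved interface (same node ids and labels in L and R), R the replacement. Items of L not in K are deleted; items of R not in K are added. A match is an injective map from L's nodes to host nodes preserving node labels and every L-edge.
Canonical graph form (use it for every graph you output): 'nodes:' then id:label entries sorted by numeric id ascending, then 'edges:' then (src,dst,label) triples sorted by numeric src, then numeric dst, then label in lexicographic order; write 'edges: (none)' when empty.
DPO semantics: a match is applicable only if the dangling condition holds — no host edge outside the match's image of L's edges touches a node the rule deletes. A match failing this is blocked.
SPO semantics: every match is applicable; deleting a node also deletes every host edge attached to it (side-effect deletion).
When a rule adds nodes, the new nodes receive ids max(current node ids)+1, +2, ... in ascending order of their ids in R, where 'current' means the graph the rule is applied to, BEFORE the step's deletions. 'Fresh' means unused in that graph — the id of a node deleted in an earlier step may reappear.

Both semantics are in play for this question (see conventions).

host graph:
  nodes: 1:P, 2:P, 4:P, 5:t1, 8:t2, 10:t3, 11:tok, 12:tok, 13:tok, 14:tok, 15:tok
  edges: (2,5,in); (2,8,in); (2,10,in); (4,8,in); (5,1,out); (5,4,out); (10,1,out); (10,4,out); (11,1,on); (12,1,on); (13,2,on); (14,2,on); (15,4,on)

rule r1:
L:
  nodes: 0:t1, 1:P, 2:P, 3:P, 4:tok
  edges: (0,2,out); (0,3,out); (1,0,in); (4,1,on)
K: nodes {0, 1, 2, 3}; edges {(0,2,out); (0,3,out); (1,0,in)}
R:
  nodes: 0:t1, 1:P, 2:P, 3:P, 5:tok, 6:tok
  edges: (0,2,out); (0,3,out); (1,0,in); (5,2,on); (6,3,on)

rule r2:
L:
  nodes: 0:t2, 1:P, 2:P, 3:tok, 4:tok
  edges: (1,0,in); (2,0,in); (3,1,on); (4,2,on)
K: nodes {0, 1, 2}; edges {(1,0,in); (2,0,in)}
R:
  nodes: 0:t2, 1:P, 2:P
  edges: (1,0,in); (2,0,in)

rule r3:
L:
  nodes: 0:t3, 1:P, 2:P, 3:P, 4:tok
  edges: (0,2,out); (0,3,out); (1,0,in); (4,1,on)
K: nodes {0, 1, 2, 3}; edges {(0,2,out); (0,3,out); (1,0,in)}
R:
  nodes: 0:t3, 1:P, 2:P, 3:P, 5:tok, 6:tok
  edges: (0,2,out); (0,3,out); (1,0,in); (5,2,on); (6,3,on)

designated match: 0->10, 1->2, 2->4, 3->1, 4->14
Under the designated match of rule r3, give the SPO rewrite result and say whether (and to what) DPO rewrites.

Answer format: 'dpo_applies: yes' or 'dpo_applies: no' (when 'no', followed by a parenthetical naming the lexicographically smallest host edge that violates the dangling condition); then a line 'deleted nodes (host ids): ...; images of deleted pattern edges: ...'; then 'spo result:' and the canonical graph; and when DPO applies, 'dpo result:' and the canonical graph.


dpo_applies: yes
deleted nodes (host ids): 14; images of deleted pattern edges: (14,2,on)
spo result:
nodes: 1:P, 2:P, 4:P, 5:t1, 8:t2, 10:t3, 11:tok, 12:tok, 13:tok, 15:tok, 16:tok, 17:tok
edges: (2,5,in); (2,8,in); (2,10,in); (4,8,in); (5,1,out); (5,4,out); (10,1,out); (10,4,out); (11,1,on); (12,1,on); (13,2,on); (15,4,on); (16,4,on); (17,1,on)
dpo result:
nodes: 1:P, 2:P, 4:P, 5:t1, 8:t2, 10:t3, 11:tok, 12:tok, 13:tok, 15:tok, 16:tok, 17:tok
edges: (2,5,in); (2,8,in); (2,10,in); (4,8,in); (5,1,out); (5,4,out); (10,1,out); (10,4,out); (11,1,on); (12,1,on); (13,2,on); (15,4,on); (16,4,on); (17,1,on)


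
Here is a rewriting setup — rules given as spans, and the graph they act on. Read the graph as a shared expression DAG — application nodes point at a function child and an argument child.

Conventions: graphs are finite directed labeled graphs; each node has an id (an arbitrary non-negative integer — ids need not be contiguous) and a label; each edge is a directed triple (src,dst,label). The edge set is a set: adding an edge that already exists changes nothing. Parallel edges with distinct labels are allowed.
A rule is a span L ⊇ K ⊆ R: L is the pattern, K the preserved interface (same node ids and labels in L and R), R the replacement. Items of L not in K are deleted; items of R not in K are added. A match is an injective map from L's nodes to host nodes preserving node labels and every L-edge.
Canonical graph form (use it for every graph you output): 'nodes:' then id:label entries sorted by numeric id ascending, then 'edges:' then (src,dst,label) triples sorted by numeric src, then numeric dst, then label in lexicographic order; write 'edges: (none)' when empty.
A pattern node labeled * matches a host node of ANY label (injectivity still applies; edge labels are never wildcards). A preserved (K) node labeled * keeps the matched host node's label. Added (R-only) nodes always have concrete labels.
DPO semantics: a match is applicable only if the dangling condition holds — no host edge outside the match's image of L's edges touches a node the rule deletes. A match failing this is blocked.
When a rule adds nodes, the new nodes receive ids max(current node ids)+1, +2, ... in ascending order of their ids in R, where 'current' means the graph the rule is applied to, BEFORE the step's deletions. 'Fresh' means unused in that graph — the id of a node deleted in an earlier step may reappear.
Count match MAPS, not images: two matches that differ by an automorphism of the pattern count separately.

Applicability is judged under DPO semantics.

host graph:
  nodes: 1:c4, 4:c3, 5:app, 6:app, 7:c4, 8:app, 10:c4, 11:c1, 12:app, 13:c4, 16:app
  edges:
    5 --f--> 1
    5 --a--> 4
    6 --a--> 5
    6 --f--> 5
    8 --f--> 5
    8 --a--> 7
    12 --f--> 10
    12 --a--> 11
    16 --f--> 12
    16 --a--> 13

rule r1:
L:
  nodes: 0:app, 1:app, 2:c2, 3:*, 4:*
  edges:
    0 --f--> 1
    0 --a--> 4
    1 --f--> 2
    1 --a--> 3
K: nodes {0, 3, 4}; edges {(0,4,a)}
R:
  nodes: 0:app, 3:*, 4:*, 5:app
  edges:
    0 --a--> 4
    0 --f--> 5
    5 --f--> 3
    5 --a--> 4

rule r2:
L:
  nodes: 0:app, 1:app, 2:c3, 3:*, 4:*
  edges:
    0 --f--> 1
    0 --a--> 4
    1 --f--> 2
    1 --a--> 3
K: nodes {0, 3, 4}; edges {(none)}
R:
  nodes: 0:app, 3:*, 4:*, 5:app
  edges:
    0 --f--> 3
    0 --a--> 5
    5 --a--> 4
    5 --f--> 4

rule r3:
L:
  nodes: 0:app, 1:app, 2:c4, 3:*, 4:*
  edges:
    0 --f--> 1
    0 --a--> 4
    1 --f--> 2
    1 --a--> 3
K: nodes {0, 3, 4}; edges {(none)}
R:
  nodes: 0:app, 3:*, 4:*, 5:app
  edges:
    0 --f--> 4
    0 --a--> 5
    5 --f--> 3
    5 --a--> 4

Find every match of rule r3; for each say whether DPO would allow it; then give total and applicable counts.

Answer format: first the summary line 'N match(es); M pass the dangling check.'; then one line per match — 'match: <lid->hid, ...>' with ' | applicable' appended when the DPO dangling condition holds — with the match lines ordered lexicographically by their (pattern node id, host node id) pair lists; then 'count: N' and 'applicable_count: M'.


2 match(es); 1 pass the dangling check.
match: 0->8, 1->5, 2->1, 3->4, 4->7
match: 0->16, 1->12, 2->10, 3->11, 4->13 | applicable
count: 2
applicable_count: 1


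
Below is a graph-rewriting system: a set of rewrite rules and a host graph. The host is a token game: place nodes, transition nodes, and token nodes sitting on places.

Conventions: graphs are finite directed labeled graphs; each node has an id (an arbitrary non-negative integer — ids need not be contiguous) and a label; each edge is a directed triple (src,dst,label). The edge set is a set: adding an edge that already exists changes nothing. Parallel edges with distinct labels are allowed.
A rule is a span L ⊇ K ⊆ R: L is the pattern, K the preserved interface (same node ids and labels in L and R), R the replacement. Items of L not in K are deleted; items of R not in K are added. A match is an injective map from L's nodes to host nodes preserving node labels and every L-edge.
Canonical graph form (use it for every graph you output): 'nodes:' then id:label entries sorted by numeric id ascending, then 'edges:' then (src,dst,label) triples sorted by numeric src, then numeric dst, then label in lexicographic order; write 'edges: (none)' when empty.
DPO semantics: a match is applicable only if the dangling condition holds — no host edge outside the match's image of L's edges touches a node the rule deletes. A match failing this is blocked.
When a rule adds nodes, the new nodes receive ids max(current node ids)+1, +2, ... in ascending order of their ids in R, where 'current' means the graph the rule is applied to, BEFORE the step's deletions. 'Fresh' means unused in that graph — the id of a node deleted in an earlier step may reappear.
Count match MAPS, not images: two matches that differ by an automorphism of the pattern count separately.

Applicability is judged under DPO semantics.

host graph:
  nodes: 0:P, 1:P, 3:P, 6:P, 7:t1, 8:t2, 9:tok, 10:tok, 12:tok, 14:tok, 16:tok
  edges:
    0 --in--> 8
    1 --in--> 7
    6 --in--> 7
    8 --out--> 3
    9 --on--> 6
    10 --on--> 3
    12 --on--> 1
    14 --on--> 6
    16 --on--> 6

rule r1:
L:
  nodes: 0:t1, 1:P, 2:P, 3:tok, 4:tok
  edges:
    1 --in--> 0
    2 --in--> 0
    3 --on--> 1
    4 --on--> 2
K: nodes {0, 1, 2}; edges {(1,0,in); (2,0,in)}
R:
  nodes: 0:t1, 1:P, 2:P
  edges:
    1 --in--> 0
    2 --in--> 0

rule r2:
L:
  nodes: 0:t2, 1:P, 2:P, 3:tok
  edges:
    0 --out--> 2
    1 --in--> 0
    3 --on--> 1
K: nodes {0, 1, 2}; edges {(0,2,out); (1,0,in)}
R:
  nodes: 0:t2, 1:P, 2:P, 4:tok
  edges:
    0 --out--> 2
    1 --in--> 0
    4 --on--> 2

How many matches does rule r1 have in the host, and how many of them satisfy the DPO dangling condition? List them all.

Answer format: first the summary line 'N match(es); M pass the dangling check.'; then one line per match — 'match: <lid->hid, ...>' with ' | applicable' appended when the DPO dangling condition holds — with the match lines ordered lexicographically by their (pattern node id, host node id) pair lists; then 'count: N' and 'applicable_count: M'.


6 match(es); 6 pass the dangling check.
match: 0->7, 1->1, 2->6, 3->12, 4->9 | applicable
match: 0->7, 1->1, 2->6, 3->12, 4->14 | applicable
match: 0->7, 1->1, 2->6, 3->12, 4->16 | applicable
match: 0->7, 1->6, 2->1, 3->9, 4->12 | applicable
match: 0->7, 1->6, 2->1, 3->14, 4->12 | applicable
match: 0->7, 1->6, 2->1, 3->16, 4->12 | applicable
count: 6
applicable_count: 6


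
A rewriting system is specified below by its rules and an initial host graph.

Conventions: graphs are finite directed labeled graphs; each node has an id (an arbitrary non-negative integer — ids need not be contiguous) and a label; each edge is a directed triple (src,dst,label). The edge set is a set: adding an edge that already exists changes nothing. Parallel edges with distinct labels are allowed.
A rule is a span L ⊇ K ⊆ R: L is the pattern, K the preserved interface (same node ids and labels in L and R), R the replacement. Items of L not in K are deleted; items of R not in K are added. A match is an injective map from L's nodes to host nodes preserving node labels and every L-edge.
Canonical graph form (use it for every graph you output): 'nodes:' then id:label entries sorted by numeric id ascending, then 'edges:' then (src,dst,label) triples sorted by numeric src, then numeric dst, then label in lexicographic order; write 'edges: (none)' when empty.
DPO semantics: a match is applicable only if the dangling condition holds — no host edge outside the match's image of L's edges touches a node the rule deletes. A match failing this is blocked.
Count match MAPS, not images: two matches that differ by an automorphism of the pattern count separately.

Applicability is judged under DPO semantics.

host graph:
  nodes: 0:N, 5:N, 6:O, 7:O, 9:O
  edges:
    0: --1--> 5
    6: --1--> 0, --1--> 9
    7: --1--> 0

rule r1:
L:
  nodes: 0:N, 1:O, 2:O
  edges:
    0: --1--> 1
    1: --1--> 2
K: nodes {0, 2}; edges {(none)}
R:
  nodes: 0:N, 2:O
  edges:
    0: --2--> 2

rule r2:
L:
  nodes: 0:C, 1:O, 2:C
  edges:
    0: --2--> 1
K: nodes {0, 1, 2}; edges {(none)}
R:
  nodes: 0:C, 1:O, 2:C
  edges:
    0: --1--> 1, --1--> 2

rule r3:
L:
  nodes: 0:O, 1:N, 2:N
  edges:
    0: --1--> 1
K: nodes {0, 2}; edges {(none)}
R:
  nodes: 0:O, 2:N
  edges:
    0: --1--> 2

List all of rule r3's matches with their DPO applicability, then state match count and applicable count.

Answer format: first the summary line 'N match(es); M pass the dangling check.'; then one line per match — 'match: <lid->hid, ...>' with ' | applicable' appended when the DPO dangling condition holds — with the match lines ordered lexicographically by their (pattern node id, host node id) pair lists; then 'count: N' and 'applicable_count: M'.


2 match(es); 0 pass the dangling check.
match: 0->6, 1->0, 2->5
match: 0->7, 1->0, 2->5
count: 2
applicable_count: 0


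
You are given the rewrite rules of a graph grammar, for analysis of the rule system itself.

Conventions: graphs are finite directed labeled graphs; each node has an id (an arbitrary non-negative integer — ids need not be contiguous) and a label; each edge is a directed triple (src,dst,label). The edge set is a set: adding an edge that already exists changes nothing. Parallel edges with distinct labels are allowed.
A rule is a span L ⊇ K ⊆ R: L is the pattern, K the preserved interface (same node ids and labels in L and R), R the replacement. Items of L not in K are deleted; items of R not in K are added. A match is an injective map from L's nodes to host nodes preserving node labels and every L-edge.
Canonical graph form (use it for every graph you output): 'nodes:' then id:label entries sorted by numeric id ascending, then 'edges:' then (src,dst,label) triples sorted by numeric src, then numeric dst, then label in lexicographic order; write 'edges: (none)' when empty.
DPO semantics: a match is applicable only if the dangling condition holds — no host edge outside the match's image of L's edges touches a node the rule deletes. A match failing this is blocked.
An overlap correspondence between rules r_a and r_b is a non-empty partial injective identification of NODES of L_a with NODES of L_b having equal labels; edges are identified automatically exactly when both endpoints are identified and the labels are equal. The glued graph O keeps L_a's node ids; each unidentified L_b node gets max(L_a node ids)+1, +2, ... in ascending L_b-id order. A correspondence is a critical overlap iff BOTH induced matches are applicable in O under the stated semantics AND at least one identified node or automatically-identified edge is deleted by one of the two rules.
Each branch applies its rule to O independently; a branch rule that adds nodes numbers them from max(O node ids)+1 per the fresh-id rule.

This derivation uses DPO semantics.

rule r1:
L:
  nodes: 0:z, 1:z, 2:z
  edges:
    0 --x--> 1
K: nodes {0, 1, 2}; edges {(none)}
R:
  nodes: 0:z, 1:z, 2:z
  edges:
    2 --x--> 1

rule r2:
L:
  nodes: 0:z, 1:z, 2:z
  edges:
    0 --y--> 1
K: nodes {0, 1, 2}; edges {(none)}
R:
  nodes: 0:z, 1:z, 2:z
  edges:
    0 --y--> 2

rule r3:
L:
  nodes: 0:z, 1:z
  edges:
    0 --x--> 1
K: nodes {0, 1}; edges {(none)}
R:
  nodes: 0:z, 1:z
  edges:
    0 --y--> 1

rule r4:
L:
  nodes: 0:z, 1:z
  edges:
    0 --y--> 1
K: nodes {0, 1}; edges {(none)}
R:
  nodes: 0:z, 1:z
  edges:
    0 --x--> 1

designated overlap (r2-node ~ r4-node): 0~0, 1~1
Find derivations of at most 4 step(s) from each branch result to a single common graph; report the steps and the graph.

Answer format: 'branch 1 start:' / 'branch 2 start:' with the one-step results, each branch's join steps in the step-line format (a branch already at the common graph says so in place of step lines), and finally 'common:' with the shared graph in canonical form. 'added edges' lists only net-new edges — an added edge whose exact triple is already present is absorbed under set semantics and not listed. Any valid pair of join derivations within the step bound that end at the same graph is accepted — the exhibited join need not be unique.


branch 1 start:
nodes: 0:z, 1:z, 2:z
edges: (0,2,y)
branch 2 start:
nodes: 0:z, 1:z, 2:z
edges: (0,1,x)
branch 1 step 1: rule r2; match: 0->0, 1->2, 2->1; deleted nodes (none); deleted edges (0,2,y); added nodes (none); added edges (0,1,y); result: nodes: 0:z, 1:z, 2:z edges: (0,1,y)
branch 2 step 1: rule r3; match: 0->0, 1->1; deleted nodes (none); deleted edges (0,1,x); added nodes (none); added edges (0,1,y); result: nodes: 0:z, 1:z, 2:z edges: (0,1,y)
common:
nodes: 0:z, 1:z, 2:z
edges: (0,1,y)


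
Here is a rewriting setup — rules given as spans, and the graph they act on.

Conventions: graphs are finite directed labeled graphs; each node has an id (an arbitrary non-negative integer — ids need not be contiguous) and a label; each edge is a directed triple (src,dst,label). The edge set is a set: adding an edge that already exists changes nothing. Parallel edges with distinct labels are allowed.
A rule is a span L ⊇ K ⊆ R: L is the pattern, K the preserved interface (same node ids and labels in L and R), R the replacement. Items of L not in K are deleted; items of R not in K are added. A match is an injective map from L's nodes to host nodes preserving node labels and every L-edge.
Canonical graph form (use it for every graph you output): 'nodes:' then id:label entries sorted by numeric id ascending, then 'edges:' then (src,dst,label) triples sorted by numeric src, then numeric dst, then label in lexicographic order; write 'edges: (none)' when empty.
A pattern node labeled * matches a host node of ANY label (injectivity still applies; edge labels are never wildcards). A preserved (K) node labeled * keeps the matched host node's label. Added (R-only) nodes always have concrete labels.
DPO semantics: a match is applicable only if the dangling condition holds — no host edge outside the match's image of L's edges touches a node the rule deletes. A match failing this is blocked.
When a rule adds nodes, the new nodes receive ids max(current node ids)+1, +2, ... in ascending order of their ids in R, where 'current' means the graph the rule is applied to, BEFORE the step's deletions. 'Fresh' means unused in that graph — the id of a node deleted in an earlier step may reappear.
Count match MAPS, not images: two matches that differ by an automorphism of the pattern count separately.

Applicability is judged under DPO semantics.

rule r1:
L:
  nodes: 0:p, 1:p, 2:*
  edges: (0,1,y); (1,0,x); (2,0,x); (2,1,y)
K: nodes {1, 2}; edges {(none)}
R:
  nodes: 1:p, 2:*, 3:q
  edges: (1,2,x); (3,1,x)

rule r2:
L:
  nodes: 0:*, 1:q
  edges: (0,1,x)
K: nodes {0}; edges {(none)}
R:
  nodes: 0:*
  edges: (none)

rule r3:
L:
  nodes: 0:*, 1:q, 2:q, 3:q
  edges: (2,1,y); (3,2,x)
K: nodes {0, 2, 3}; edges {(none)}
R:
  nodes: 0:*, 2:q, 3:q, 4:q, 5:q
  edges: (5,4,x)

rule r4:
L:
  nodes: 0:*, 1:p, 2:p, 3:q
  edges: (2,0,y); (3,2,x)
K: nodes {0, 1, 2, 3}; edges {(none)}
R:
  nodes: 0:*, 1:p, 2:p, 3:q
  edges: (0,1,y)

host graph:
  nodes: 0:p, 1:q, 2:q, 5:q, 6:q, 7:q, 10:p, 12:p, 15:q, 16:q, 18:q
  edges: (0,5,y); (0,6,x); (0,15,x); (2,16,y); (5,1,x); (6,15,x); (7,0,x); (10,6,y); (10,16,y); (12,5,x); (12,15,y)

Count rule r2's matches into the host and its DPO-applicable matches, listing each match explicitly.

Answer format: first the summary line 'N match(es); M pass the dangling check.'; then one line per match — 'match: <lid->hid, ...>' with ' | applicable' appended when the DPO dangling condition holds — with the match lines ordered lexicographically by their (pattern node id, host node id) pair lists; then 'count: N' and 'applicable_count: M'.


5 match(es); 1 pass the dangling check.
match: 0->0, 1->6
match: 0->0, 1->15
match: 0->5, 1->1 | applicable
match: 0->6, 1->15
match: 0->12, 1->5
count: 5
applicable_count: 1


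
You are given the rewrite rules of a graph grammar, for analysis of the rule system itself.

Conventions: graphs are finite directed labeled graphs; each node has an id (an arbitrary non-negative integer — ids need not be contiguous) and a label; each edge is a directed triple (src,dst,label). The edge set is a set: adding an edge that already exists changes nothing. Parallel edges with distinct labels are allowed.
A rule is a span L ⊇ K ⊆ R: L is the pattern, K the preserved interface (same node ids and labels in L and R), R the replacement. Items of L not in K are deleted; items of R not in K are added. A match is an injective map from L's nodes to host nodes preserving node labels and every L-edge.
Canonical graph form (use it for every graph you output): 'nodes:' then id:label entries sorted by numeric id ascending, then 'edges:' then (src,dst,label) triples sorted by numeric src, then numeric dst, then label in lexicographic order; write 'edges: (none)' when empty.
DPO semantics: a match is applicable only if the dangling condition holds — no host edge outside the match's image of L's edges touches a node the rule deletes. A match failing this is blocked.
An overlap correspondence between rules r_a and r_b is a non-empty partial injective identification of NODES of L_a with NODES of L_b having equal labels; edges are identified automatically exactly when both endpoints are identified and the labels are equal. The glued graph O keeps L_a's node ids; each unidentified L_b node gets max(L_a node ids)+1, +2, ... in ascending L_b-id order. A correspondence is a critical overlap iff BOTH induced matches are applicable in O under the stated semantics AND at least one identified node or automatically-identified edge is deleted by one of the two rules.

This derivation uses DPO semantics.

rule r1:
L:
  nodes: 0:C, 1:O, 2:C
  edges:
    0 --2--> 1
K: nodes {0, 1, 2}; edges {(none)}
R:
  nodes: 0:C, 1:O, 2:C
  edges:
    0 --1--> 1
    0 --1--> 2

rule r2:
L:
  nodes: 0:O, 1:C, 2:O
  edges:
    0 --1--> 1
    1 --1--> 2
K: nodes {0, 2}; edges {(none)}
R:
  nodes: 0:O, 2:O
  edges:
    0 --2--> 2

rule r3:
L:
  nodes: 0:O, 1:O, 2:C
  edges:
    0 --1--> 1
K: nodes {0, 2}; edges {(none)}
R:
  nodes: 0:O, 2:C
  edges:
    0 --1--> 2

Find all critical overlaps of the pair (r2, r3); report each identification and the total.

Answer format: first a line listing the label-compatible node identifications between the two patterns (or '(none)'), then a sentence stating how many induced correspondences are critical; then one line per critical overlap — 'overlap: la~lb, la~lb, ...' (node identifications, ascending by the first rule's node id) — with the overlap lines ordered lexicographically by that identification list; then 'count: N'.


label-compatible node identifications between L(r2) and L(r3): 0~0, 0~1, 1~2, 2~0, 2~1
3 of the induced correspondences are critical overlaps of r2 and r3.
overlap: 0~0, 1~2
overlap: 1~2
overlap: 1~2, 2~0
count: 3


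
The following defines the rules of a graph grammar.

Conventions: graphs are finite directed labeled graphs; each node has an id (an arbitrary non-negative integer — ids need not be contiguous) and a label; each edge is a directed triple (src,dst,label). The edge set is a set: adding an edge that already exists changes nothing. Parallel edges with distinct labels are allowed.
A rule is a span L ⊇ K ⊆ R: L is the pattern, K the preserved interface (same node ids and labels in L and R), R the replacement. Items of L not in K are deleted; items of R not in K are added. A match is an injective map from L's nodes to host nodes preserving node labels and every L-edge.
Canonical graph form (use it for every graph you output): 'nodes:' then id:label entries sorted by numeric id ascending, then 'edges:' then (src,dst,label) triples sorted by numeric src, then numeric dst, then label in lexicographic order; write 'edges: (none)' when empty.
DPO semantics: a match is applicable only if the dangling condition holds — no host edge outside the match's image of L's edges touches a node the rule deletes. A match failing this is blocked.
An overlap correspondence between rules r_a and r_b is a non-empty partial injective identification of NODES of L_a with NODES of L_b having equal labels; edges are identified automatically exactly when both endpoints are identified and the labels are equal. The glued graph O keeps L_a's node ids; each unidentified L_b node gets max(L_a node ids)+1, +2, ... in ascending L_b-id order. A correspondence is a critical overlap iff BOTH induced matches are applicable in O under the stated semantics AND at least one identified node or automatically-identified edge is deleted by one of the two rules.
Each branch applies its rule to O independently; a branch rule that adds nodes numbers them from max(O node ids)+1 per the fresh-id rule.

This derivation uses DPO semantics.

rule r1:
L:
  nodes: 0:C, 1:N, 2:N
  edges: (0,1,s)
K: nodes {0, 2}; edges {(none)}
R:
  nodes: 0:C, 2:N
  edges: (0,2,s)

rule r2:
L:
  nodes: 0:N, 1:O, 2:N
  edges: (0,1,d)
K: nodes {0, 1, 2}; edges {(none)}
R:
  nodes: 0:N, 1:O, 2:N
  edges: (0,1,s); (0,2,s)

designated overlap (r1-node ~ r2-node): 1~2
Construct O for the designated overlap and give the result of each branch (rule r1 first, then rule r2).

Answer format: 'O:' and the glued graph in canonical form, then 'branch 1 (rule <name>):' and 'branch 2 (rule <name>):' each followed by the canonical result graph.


O:
nodes: 0:C, 1:N, 2:N, 3:N, 4:O
edges: (0,1,s); (3,4,d)
branch 1 (rule r1):
nodes: 0:C, 2:N, 3:N, 4:O
edges: (0,2,s); (3,4,d)
branch 2 (rule r2):
nodes: 0:C, 1:N, 2:N, 3:N, 4:O
edges: (0,1,s); (3,1,s); (3,4,s)
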